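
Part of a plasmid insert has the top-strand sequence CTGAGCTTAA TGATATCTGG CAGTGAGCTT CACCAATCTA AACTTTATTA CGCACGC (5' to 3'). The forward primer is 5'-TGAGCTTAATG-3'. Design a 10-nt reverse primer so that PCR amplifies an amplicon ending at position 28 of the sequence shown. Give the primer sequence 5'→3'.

The forward primer binds at positions 2–12; the product's 3' end on the top strand is position 28.
The reverse primer anneals to the top strand over positions 19–28, i.e. to GGCAGTGAGC.
Its sequence written 5'→3' is the reverse complement: GCTCACTGCC.

5'-GCTCACTGCC-3'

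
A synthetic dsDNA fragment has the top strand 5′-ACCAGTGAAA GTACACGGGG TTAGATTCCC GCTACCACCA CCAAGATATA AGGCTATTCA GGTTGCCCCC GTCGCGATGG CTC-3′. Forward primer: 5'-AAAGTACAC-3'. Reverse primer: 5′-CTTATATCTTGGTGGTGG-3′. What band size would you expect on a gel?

45 bp

Forward primer AAAGTACAC is found on the top strand at positions 8–16.
Taking the reverse complement of CTTATATCTTGGTGGTGG gives CCACCACCAAGATATAAG, found at positions 35–52 on the template; the primer anneals here to the top strand with its 3' end pointing upstream.
Product length = (reverse-primer end) − (forward-primer start) + 1 = 52 − 8 + 1 = 45 bp.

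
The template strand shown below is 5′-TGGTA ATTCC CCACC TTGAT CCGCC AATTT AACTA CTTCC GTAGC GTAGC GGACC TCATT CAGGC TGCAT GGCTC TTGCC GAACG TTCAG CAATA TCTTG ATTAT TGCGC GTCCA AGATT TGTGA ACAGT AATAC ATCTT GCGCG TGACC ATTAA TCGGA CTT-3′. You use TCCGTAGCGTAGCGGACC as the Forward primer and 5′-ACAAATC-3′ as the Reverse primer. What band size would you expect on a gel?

Scanning the template, TCCGTAGCGTAGCGGACC occurs at positions 38–55; this primer anneals to the bottom strand there with its 3' end pointing downstream.
Reverse complement of the reverse primer: GATTTGT. This occurs on the top strand at positions 117–123.
Amplicon spans positions 38–123: 86 bp.

86 bp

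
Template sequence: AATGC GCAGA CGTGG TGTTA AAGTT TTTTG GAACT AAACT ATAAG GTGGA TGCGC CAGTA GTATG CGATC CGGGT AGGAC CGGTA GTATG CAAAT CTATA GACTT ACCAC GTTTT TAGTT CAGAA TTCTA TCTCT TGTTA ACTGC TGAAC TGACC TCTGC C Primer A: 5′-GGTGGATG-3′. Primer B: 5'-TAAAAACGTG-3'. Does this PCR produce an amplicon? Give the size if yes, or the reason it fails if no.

Yes — a 73 bp product.

Primer A (GGTGGATG) matches the top strand at positions 45–52; it acts as a forward primer.
Primer B's reverse complement is CACGTTTTTA, matching the top strand at positions 108–117; it acts as a reverse primer.
The 3' ends face each other across positions 45–117, giving a 73 bp product.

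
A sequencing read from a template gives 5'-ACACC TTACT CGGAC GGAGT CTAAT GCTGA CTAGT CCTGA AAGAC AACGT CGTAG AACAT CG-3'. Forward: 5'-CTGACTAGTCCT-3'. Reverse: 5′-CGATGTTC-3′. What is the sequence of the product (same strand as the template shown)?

5'-CTGACTAGTCCTGAAAGACAACGTCGTAGAACATCG-3'

Forward primer CTGACTAGTCCT is found on the top strand at positions 27–38.
The reverse primer's reverse complement is GAACATCG, which matches the template at positions 55–62.
The product is the template from position 27 through 62 (36 bp).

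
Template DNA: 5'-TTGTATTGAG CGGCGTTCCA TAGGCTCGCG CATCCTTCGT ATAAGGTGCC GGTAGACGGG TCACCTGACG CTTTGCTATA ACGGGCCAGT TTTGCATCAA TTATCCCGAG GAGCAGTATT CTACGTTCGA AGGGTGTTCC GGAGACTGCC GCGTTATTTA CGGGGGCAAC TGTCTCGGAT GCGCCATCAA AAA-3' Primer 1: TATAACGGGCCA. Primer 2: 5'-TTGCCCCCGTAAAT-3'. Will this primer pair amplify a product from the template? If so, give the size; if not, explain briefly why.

Yes — a 93 bp product.

Primer 1 (TATAACGGGCCA) matches the top strand at positions 77–88; it acts as a forward primer.
Primer 2's reverse complement is ATTTACGGGGGCAA, matching the top strand at positions 156–169; it acts as a reverse primer.
The 3' ends face each other across positions 77–169, giving a 93 bp product.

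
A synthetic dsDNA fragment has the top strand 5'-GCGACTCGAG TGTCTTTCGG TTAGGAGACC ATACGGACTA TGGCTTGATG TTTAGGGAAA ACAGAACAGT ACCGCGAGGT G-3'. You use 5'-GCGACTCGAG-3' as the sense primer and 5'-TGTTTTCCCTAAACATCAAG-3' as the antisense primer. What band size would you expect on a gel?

The forward primer matches the template at positions 1–10.
Taking the reverse complement of TGTTTTCCCTAAACATCAAG gives CTTGATGTTTAGGGAAAACA, found at positions 44–63 on the template; the primer anneals here to the top strand with its 3' end pointing upstream.
Amplicon spans positions 1–63: 63 bp.

63 bp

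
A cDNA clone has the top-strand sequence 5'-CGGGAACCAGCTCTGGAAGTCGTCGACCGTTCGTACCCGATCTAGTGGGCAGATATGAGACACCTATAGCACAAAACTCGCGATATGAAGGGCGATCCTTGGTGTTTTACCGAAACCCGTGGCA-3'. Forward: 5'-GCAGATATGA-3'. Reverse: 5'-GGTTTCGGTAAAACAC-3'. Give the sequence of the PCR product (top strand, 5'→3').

5'-GCAGATATGAGACACCTATAGCACAAAACTCGCGATATGAAGGGCGATCCTTGGTGTTTTACCGAAACC-3'

Forward primer GCAGATATGA is found on the top strand at positions 49–58.
Reverse complement of the reverse primer: GTGTTTTACCGAAACC. This occurs on the top strand at positions 102–117.
The product is the template from position 49 through 117 (69 bp).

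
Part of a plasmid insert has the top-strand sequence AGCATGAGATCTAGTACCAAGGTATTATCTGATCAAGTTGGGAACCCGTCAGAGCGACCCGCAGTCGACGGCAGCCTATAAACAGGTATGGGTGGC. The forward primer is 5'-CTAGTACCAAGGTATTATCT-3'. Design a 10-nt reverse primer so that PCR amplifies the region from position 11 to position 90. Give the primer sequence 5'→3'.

5'-CATACCTGTT-3'

The product's 3' end on the top strand is position 90.
The reverse primer anneals to the top strand over positions 81–90, i.e. to AACAGGTATG.
Its sequence written 5'→3' is the reverse complement: CATACCTGTT.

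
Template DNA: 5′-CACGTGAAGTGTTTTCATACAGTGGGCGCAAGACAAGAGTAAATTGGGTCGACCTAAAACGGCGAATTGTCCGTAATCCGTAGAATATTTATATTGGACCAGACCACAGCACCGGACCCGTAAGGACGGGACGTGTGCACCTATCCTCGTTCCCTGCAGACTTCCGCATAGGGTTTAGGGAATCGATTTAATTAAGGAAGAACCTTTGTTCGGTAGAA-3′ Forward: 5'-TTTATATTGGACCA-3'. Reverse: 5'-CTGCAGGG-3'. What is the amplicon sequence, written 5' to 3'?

5'-TTTATATTGGACCAGACCACAGCACCGGACCCGTAAGGACGGGACGTGTGCACCTATCCTCGTTCCCTGCAG-3'

Scanning the template, TTTATATTGGACCA occurs at positions 88–101; this primer anneals to the bottom strand there with its 3' end pointing downstream.
The reverse primer's reverse complement is CCCTGCAG, which matches the template at positions 152–159.
The product is the template from position 88 through 159 (72 bp).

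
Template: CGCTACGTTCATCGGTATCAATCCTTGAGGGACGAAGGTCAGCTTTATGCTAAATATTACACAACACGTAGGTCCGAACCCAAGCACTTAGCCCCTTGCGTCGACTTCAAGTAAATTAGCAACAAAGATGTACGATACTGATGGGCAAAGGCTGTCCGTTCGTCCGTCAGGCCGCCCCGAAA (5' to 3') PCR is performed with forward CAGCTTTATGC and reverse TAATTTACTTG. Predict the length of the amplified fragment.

Forward primer CAGCTTTATGC is found on the top strand at positions 40–50.
The reverse primer's reverse complement is CAAGTAAATTA, which matches the template at positions 108–118.
Product length = (reverse-primer end) − (forward-primer start) + 1 = 118 − 40 + 1 = 79 bp.

79 bp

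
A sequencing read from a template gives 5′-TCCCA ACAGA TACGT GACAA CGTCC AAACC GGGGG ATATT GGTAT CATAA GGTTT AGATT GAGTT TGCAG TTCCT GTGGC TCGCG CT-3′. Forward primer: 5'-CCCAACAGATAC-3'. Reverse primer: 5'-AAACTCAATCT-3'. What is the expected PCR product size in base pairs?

65 bp

The forward primer matches the template at positions 2–13.
Reverse complement of the reverse primer: AGATTGAGTTT. This occurs on the top strand at positions 56–66.
Product length = (reverse-primer end) − (forward-primer start) + 1 = 66 − 2 + 1 = 65 bp.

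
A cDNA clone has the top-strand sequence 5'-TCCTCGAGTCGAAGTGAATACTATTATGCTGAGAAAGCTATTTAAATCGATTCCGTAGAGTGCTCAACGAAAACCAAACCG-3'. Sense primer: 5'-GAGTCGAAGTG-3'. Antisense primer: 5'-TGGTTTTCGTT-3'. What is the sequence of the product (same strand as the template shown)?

5'-GAGTCGAAGTGAATACTATTATGCTGAGAAAGCTATTTAAATCGATTCCGTAGAGTGCTCAACGAAAACCA-3'

Scanning the template, GAGTCGAAGTG occurs at positions 6–16; this primer anneals to the bottom strand there with its 3' end pointing downstream.
Reverse complement of the reverse primer: AACGAAAACCA. This occurs on the top strand at positions 66–76.
The product is the template from position 6 through 76 (71 bp).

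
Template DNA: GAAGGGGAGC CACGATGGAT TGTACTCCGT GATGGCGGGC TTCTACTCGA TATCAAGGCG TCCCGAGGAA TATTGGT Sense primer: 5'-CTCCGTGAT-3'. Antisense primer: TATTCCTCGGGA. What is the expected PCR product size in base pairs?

48 bp

The forward primer matches the template at positions 25–33.
Taking the reverse complement of TATTCCTCGGGA gives TCCCGAGGAATA, found at positions 61–72 on the template; the primer anneals here to the top strand with its 3' end pointing upstream.
The product runs from position 25 to position 72, so its length is 72 − 25 + 1 = 48 bp.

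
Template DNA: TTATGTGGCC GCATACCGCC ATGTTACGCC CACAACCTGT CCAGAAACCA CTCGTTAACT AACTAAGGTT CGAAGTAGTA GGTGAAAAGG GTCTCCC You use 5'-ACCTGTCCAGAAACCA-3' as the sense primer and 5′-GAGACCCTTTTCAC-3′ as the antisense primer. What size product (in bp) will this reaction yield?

61 bp

Scanning the template, ACCTGTCCAGAAACCA occurs at positions 35–50; this primer anneals to the bottom strand there with its 3' end pointing downstream.
Reverse complement of the reverse primer: GTGAAAAGGGTCTC. This occurs on the top strand at positions 82–95.
The product runs from position 35 to position 95, so its length is 95 − 35 + 1 = 61 bp.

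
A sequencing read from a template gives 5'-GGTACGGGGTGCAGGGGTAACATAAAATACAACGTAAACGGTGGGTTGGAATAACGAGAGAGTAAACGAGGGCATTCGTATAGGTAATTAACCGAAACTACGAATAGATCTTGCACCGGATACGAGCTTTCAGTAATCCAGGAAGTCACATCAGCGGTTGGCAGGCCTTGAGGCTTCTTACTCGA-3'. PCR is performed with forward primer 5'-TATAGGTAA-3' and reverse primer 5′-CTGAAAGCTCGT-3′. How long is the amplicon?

The forward primer matches the template at positions 79–87.
Taking the reverse complement of CTGAAAGCTCGT gives ACGAGCTTTCAG, found at positions 122–133 on the template; the primer anneals here to the top strand with its 3' end pointing upstream.
Amplicon spans positions 79–133: 55 bp.

55 bp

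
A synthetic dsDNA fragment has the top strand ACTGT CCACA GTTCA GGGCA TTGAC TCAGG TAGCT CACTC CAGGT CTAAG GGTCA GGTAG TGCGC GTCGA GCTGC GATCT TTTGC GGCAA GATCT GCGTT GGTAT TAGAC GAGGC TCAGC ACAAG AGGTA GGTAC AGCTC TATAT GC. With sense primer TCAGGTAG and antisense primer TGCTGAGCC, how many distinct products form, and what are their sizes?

The forward primer TCAGGTAG matches the top strand at positions 26–33, 53–60.
The reverse primer's reverse complement is GGCTCAGCA, matching at positions 113–121.
Each forward site pairs with the reverse site to give a product ending at position 121: sizes 96, 69 bp.

Two products: 96 bp, 69 bp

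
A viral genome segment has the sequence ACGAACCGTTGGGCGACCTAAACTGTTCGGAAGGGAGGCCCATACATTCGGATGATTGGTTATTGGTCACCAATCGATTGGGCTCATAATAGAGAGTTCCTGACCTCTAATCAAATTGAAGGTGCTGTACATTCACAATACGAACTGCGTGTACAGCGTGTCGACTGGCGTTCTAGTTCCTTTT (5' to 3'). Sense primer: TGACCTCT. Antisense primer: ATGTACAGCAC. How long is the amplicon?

32 bp

The forward primer matches the template at positions 101–108.
Taking the reverse complement of ATGTACAGCAC gives GTGCTGTACAT, found at positions 122–132 on the template; the primer anneals here to the top strand with its 3' end pointing upstream.
The product runs from position 101 to position 132, so its length is 132 − 101 + 1 = 32 bp.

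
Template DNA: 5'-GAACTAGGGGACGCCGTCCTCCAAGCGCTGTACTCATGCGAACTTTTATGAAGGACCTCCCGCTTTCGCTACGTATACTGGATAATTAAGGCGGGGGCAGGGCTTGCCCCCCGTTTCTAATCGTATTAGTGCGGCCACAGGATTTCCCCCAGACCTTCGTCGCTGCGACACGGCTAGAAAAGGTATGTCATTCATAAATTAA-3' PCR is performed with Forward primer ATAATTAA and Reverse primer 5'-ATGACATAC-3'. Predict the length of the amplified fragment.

110 bp

Forward primer ATAATTAA is found on the top strand at positions 82–89.
The reverse primer's reverse complement is GTATGTCAT, which matches the template at positions 183–191.
Amplicon spans positions 82–191: 110 bp.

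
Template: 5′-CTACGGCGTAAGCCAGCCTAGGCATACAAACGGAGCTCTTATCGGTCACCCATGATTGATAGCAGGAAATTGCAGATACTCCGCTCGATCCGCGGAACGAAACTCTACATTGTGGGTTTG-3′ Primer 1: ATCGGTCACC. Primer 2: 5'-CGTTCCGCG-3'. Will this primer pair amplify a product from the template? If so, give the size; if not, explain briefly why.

Primer 1 (ATCGGTCACC) matches the top strand at positions 41–50; it acts as a forward primer.
Primer 2's reverse complement is CGCGGAACG, matching the top strand at positions 91–99; it acts as a reverse primer.
The 3' ends face each other across positions 41–99, giving a 59 bp product.

Yes — a 59 bp product.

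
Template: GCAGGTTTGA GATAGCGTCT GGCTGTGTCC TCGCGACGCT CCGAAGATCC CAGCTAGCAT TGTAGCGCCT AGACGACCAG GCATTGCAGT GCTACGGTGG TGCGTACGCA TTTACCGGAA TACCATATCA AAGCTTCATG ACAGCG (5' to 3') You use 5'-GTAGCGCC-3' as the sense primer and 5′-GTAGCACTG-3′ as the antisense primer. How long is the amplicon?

Forward primer GTAGCGCC is found on the top strand at positions 62–69.
The reverse primer's reverse complement is CAGTGCTAC, which matches the template at positions 87–95.
The product runs from position 62 to position 95, so its length is 95 − 62 + 1 = 34 bp.

34 bp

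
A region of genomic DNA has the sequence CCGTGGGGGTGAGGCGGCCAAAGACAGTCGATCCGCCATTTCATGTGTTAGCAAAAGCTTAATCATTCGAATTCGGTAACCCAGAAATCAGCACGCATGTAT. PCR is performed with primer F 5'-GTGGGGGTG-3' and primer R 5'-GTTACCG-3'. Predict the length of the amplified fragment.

Scanning the template, GTGGGGGTG occurs at positions 3–11; this primer anneals to the bottom strand there with its 3' end pointing downstream.
Reverse complement of the reverse primer: CGGTAAC. This occurs on the top strand at positions 74–80.
The product runs from position 3 to position 80, so its length is 80 − 3 + 1 = 78 bp.

78 bp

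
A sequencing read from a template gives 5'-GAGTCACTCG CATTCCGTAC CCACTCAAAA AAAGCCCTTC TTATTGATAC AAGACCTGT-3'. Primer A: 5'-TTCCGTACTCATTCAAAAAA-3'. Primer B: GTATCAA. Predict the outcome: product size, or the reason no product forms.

No product — primer A has no binding site in the template.

Primer A (TTCCGTACTCATTCAAAAAA) does not match the top strand, and its reverse complement TTTTTTGAATGAGTACGGAA does not match either.
With no annealing site for primer A, no amplification occurs.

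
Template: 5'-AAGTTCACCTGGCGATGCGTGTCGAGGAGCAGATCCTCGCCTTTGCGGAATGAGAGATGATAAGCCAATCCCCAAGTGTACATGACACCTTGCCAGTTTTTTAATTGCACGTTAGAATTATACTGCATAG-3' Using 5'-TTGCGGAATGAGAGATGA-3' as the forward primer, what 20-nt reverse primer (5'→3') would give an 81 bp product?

5'-GTATAATTCTAACGTGCAAT-3'

The forward primer binds at positions 43–60, so an 81 bp product ends at position 43 + 81 − 1 = 123.
The reverse primer anneals to the top strand over positions 104–123, i.e. to ATTGCACGTTAGAATTATAC.
Its sequence written 5'→3' is the reverse complement: GTATAATTCTAACGTGCAAT.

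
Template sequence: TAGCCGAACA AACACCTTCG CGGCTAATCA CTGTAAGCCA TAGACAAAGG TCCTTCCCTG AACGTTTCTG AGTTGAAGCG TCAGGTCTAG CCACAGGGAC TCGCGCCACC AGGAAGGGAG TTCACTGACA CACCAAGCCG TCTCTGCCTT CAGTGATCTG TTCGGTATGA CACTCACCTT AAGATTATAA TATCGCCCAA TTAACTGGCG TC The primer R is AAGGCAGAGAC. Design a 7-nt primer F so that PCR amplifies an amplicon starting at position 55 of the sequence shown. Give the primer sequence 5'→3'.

The reverse primer's reverse complement GTCTCTGCCTT matches the template at positions 140–150; the product starts at position 55.
The forward primer is identical to the top strand over positions 55–61: TCCCTGA.

5'-TCCCTGA-3'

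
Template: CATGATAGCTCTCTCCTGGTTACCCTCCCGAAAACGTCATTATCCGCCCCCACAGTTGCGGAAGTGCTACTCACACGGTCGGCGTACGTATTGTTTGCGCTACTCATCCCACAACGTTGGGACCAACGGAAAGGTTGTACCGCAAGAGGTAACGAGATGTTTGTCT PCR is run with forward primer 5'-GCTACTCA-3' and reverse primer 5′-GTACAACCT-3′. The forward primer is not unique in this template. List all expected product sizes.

The forward primer GCTACTCA matches the top strand at positions 66–73, 99–106.
The reverse primer's reverse complement is AGGTTGTAC, matching at positions 132–140.
Each forward site pairs with the reverse site to give a product ending at position 140: sizes 75, 42 bp.

75 bp, 42 bp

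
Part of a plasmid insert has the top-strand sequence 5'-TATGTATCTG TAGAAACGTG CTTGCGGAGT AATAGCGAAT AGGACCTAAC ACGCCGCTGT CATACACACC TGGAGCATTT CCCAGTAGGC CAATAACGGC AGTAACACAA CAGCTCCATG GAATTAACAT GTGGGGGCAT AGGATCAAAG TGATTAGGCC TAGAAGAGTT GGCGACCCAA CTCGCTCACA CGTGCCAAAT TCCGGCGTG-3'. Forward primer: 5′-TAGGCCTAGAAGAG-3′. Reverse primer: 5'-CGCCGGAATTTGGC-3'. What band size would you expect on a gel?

Scanning the template, TAGGCCTAGAAGAG occurs at positions 155–168; this primer anneals to the bottom strand there with its 3' end pointing downstream.
Reverse complement of the reverse primer: GCCAAATTCCGGCG. This occurs on the top strand at positions 194–207.
Product length = (reverse-primer end) − (forward-primer start) + 1 = 207 − 155 + 1 = 53 bp.

53 bp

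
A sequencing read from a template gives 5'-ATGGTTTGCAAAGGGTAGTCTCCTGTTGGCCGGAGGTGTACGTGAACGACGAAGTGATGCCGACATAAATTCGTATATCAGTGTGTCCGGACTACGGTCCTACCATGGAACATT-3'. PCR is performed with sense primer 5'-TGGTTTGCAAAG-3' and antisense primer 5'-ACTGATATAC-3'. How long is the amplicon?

81 bp

The forward primer matches the template at positions 2–13.
Taking the reverse complement of ACTGATATAC gives GTATATCAGT, found at positions 73–82 on the template; the primer anneals here to the top strand with its 3' end pointing upstream.
The product runs from position 2 to position 82, so its length is 82 − 2 + 1 = 81 bp.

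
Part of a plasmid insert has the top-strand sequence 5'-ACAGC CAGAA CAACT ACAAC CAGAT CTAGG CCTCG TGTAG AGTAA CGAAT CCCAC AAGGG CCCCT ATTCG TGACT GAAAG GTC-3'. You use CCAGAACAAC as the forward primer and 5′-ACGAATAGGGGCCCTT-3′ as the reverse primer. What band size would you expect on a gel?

Scanning the template, CCAGAACAAC occurs at positions 5–14; this primer anneals to the bottom strand there with its 3' end pointing downstream.
The reverse primer's reverse complement is AAGGGCCCCTATTCGT, which matches the template at positions 56–71.
The product runs from position 5 to position 71, so its length is 71 − 5 + 1 = 67 bp.

67 bp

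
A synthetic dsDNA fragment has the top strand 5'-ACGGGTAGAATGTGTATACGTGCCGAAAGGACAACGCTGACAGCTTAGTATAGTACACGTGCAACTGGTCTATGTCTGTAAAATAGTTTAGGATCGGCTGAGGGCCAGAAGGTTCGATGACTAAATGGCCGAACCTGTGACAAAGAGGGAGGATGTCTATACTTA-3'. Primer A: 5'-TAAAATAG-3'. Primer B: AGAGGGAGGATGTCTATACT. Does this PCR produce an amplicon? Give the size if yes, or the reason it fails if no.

Primer A (TAAAATAG) matches the top strand at positions 79–86 (3' end points downstream).
Primer B (AGAGGGAGGATGTCTATACT) also matches the top strand directly, at positions 144–163 — its reverse complement AGTATAGACATCCTCCCTCT is not present.
Both primers anneal to the bottom strand with 3' ends pointing the same way, so neither can prime synthesis back toward the other.

No product — both primers anneal to the same strand and extend in the same direction.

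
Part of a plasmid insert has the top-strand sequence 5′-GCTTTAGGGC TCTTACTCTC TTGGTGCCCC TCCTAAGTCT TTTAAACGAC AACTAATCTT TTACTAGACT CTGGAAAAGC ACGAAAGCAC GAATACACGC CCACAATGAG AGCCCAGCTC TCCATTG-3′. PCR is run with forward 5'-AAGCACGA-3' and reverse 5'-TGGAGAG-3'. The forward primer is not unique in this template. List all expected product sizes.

48 bp, 40 bp

The forward primer AAGCACGA matches the top strand at positions 77–84, 85–92.
The reverse primer's reverse complement is CTCTCCA, matching at positions 118–124.
Each forward site pairs with the reverse site to give a product ending at position 124: sizes 48, 40 bp.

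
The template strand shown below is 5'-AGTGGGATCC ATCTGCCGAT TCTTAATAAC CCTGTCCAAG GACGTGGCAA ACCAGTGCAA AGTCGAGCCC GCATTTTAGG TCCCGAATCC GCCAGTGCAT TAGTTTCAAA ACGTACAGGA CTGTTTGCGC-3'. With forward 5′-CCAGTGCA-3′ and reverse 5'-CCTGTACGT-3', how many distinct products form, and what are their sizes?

Two products: 68 bp, 28 bp

The forward primer CCAGTGCA matches the top strand at positions 52–59, 92–99.
The reverse primer's reverse complement is ACGTACAGG, matching at positions 111–119.
Each forward site pairs with the reverse site to give a product ending at position 119: sizes 68, 28 bp.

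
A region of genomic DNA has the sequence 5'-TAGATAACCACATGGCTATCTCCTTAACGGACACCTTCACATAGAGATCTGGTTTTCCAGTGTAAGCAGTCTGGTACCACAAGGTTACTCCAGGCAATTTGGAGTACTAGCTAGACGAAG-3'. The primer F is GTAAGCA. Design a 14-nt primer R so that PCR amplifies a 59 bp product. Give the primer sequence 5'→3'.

The forward primer binds at positions 62–68, so a 59 bp product ends at position 62 + 59 − 1 = 120.
The reverse primer anneals to the top strand over positions 107–120, i.e. to CTAGCTAGACGAAG.
Its sequence written 5'→3' is the reverse complement: CTTCGTCTAGCTAG.

5'-CTTCGTCTAGCTAG-3'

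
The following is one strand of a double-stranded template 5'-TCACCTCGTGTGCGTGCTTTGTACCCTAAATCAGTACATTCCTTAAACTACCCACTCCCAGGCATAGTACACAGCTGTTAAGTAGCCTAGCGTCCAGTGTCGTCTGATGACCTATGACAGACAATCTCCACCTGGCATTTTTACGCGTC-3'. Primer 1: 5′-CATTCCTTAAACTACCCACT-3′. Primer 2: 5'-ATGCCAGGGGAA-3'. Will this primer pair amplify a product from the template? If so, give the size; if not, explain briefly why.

No product — primer 2 has no binding site in the template.

Primer 2 (ATGCCAGGGGAA) does not match the top strand, and its reverse complement TTCCCCTGGCAT does not match either.
With no annealing site for primer 2, no amplification occurs.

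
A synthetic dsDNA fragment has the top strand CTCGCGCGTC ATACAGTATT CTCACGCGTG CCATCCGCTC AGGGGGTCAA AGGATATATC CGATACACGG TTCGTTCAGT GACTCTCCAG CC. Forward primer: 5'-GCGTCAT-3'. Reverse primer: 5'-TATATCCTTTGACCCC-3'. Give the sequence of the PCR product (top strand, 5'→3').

The forward primer matches the template at positions 6–12.
Reverse complement of the reverse primer: GGGGTCAAAGGATATA. This occurs on the top strand at positions 43–58.
The product is the template from position 6 through 58 (53 bp).

5'-GCGTCATACAGTATTCTCACGCGTGCCATCCGCTCAGGGGGTCAAAGGATATA-3'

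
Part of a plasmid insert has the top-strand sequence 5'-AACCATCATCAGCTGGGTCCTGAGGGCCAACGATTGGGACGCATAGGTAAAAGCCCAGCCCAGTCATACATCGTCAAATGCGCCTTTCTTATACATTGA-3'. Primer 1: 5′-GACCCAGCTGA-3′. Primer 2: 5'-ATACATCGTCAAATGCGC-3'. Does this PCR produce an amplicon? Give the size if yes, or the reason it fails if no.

No product — the primers' 3' ends point away from each other.

Primer 1 (GACCCAGCTGA) has reverse complement TCAGCTGGGTC, which matches the top strand at positions 9–19; primer 1 anneals to the top strand there with its 3' end pointing upstream toward position 9.
Primer 2 (ATACATCGTCAAATGCGC) matches the top strand directly at positions 66–83; it anneals to the bottom strand with its 3' end pointing downstream toward position 83.
The 3' ends diverge (primer 1 extends toward position 1, primer 2 toward position 99), so the primers never converge on a shared product.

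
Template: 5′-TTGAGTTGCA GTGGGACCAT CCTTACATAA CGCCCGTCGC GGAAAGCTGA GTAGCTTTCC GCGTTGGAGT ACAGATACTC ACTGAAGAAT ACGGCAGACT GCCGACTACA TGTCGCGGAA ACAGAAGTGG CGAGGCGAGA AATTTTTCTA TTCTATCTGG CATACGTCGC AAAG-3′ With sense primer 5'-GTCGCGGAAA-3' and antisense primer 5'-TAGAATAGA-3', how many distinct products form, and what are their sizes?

Two products: 120 bp, 44 bp

The forward primer GTCGCGGAAA matches the top strand at positions 36–45, 112–121.
The reverse primer's reverse complement is TCTATTCTA, matching at positions 147–155.
Each forward site pairs with the reverse site to give a product ending at position 155: sizes 120, 44 bp.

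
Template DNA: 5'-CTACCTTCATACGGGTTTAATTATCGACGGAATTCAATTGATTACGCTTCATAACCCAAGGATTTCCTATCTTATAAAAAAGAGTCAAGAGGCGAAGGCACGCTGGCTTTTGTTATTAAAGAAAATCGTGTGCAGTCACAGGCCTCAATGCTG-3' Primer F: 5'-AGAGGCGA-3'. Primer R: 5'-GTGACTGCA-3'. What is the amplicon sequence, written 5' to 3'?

Forward primer AGAGGCGA is found on the top strand at positions 88–95.
The reverse primer's reverse complement is TGCAGTCAC, which matches the template at positions 131–139.
The product is the template from position 88 through 139 (52 bp).

5'-AGAGGCGAAGGCACGCTGGCTTTTGTTATTAAAGAAAATCGTGTGCAGTCAC-3'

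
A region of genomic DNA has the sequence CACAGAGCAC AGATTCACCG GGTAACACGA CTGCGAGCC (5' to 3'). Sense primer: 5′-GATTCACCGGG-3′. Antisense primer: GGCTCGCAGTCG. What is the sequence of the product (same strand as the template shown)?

5'-GATTCACCGGGTAACACGACTGCGAGCC-3'

The forward primer matches the template at positions 12–22.
Reverse complement of the reverse primer: CGACTGCGAGCC. This occurs on the top strand at positions 28–39.
The product is the template from position 12 through 39 (28 bp).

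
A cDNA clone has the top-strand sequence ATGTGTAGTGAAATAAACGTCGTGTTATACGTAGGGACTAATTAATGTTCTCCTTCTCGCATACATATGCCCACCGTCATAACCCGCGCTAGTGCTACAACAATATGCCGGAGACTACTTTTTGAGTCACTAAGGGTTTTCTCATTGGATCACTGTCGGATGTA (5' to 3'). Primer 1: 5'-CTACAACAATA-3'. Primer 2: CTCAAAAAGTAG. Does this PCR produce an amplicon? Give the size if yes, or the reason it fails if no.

Yes — a 32 bp product.

Primer 1 (CTACAACAATA) matches the top strand at positions 95–105; it acts as a forward primer.
Primer 2's reverse complement is CTACTTTTTGAG, matching the top strand at positions 115–126; it acts as a reverse primer.
The 3' ends face each other across positions 95–126, giving a 32 bp product.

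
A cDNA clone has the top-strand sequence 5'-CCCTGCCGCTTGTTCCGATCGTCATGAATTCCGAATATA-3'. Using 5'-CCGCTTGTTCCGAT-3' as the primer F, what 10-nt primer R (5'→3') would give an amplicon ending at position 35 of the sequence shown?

The forward primer binds at positions 6–19; the product's 3' end on the top strand is position 35.
The reverse primer anneals to the top strand over positions 26–35, i.e. to GAATTCCGAA.
Its sequence written 5'→3' is the reverse complement: TTCGGAATTC.

5'-TTCGGAATTC-3'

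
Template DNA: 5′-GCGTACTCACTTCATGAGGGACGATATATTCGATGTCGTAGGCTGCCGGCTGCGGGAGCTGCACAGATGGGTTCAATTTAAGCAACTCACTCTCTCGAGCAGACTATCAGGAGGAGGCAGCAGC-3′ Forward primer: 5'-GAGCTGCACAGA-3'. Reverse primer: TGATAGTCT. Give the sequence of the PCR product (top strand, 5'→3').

5'-GAGCTGCACAGATGGGTTCAATTTAAGCAACTCACTCTCTCGAGCAGACTATCA-3'

The forward primer matches the template at positions 56–67.
Reverse complement of the reverse primer: AGACTATCA. This occurs on the top strand at positions 101–109.
The product is the template from position 56 through 109 (54 bp).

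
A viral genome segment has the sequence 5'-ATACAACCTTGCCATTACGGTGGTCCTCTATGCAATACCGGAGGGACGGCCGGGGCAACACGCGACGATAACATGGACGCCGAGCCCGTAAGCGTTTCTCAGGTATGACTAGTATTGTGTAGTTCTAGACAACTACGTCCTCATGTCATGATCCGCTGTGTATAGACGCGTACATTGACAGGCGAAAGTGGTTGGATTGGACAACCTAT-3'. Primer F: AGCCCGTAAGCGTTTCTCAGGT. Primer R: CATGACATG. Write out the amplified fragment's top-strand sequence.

Scanning the template, AGCCCGTAAGCGTTTCTCAGGT occurs at positions 83–104; this primer anneals to the bottom strand there with its 3' end pointing downstream.
The reverse primer's reverse complement is CATGTCATG, which matches the template at positions 142–150.
The product is the template from position 83 through 150 (68 bp).

5'-AGCCCGTAAGCGTTTCTCAGGTATGACTAGTATTGTGTAGTTCTAGACAACTACGTCCTCATGTCATG-3'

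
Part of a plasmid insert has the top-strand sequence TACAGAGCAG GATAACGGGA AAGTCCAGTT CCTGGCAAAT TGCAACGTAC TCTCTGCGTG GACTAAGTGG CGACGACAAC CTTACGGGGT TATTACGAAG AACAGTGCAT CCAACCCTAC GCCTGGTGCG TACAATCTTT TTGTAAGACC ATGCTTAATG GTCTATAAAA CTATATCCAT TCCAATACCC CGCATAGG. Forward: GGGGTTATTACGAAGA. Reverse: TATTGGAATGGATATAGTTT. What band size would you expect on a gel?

102 bp

Forward primer GGGGTTATTACGAAGA is found on the top strand at positions 86–101.
Reverse complement of the reverse primer: AAACTATATCCATTCCAATA. This occurs on the top strand at positions 168–187.
Amplicon spans positions 86–187: 102 bp.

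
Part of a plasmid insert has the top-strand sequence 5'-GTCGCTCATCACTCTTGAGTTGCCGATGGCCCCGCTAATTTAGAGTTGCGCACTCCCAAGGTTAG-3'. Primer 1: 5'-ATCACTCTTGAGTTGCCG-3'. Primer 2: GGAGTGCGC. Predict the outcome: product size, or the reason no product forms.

Primer 1 (ATCACTCTTGAGTTGCCG) matches the top strand at positions 8–25; it acts as a forward primer.
Primer 2's reverse complement is GCGCACTCC, matching the top strand at positions 48–56; it acts as a reverse primer.
The 3' ends face each other across positions 8–56, giving a 49 bp product.

Yes — a 49 bp product.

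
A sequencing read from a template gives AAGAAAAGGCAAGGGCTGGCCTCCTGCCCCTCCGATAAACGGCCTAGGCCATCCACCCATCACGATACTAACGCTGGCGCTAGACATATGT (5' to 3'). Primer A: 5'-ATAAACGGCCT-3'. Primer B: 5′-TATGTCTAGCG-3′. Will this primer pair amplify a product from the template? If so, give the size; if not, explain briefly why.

Yes — a 54 bp product.

Primer A (ATAAACGGCCT) matches the top strand at positions 35–45; it acts as a forward primer.
Primer B's reverse complement is CGCTAGACATA, matching the top strand at positions 78–88; it acts as a reverse primer.
The 3' ends face each other across positions 35–88, giving a 54 bp product.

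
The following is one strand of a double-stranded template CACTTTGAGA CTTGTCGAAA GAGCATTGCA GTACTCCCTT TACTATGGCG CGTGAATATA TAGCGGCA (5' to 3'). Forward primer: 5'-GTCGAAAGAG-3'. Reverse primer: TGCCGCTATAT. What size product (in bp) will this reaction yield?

Scanning the template, GTCGAAAGAG occurs at positions 14–23; this primer anneals to the bottom strand there with its 3' end pointing downstream.
The reverse primer's reverse complement is ATATAGCGGCA, which matches the template at positions 58–68.
The product runs from position 14 to position 68, so its length is 68 − 14 + 1 = 55 bp.

55 bp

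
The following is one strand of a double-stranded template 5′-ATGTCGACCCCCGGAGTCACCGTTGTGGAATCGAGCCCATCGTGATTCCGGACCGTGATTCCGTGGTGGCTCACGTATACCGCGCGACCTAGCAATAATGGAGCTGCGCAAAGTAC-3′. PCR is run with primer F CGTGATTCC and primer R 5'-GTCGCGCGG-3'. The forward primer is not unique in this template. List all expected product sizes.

48 bp, 35 bp

The forward primer CGTGATTCC matches the top strand at positions 41–49, 54–62.
The reverse primer's reverse complement is CCGCGCGAC, matching at positions 80–88.
Each forward site pairs with the reverse site to give a product ending at position 88: sizes 48, 35 bp.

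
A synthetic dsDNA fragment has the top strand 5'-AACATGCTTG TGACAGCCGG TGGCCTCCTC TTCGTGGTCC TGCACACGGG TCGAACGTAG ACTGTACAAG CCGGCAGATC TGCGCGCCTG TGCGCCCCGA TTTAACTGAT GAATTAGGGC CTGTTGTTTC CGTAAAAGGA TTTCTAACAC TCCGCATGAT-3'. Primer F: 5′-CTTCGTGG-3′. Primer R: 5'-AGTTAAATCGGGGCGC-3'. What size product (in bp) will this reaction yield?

Scanning the template, CTTCGTGG occurs at positions 30–37; this primer anneals to the bottom strand there with its 3' end pointing downstream.
Reverse complement of the reverse primer: GCGCCCCGATTTAACT. This occurs on the top strand at positions 92–107.
The product runs from position 30 to position 107, so its length is 107 − 30 + 1 = 78 bp.

78 bp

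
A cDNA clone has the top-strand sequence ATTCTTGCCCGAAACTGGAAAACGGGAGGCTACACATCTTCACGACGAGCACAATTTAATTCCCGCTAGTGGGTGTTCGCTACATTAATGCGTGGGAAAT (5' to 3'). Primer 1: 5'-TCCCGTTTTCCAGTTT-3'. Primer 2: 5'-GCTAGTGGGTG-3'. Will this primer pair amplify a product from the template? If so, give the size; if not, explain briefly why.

Primer 1 (TCCCGTTTTCCAGTTT) has reverse complement AAACTGGAAAACGGGA, which matches the top strand at positions 12–27; primer 1 anneals to the top strand there with its 3' end pointing upstream toward position 12.
Primer 2 (GCTAGTGGGTG) matches the top strand directly at positions 65–75; it anneals to the bottom strand with its 3' end pointing downstream toward position 75.
The 3' ends diverge (primer 1 extends toward position 1, primer 2 toward position 100), so the primers never converge on a shared product.

No product — the primers' 3' ends point away from each other.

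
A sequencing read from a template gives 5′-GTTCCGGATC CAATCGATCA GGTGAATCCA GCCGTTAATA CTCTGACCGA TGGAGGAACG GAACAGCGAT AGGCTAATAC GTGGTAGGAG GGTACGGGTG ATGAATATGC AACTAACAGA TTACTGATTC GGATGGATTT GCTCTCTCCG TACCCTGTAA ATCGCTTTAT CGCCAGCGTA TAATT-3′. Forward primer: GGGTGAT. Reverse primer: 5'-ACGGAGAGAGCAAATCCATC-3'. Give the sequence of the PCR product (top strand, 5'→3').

Forward primer GGGTGAT is found on the top strand at positions 96–102.
Reverse complement of the reverse primer: GATGGATTTGCTCTCTCCGT. This occurs on the top strand at positions 132–151.
The product is the template from position 96 through 151 (56 bp).

5'-GGGTGATGAATATGCAACTAACAGATTACTGATTCGGATGGATTTGCTCTCTCCGT-3'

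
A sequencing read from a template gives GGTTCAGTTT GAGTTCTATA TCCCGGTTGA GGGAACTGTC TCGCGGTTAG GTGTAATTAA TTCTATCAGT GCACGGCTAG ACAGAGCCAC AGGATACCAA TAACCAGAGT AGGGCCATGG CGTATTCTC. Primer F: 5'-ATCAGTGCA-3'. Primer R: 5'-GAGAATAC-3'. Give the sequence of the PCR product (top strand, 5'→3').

5'-ATCAGTGCACGGCTAGACAGAGCCACAGGATACCAATAACCAGAGTAGGGCCATGGCGTATTCTC-3'

Scanning the template, ATCAGTGCA occurs at positions 65–73; this primer anneals to the bottom strand there with its 3' end pointing downstream.
Taking the reverse complement of GAGAATAC gives GTATTCTC, found at positions 122–129 on the template; the primer anneals here to the top strand with its 3' end pointing upstream.
The product is the template from position 65 through 129 (65 bp).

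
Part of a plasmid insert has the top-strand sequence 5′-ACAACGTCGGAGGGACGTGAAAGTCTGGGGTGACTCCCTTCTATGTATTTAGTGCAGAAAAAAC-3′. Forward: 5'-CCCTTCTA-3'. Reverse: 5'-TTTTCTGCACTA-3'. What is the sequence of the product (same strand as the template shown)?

5'-CCCTTCTATGTATTTAGTGCAGAAAA-3'

The forward primer matches the template at positions 36–43.
Taking the reverse complement of TTTTCTGCACTA gives TAGTGCAGAAAA, found at positions 50–61 on the template; the primer anneals here to the top strand with its 3' end pointing upstream.
The product is the template from position 36 through 61 (26 bp).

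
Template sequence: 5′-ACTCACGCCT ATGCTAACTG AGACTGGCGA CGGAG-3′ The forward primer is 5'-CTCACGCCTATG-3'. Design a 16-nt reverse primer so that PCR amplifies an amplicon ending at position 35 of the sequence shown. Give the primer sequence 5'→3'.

The forward primer binds at positions 2–13; the product's 3' end on the top strand is position 35.
The reverse primer anneals to the top strand over positions 20–35, i.e. to GAGACTGGCGACGGAG.
Its sequence written 5'→3' is the reverse complement: CTCCGTCGCCAGTCTC.

5'-CTCCGTCGCCAGTCTC-3'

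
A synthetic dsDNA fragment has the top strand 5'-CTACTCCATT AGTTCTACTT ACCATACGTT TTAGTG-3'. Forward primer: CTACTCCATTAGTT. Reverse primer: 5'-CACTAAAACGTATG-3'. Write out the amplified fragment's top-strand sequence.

5'-CTACTCCATTAGTTCTACTTACCATACGTTTTAGTG-3'

Forward primer CTACTCCATTAGTT is found on the top strand at positions 1–14.
The reverse primer's reverse complement is CATACGTTTTAGTG, which matches the template at positions 23–36.
The product is the template from position 1 through 36 (36 bp).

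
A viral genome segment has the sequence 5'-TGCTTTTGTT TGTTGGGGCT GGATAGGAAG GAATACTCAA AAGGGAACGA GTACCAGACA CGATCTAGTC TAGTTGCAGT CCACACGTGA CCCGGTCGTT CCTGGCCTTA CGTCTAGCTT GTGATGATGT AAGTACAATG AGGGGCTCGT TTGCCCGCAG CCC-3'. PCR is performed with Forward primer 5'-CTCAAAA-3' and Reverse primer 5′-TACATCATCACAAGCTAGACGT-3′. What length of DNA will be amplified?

96 bp

The forward primer matches the template at positions 36–42.
The reverse primer's reverse complement is ACGTCTAGCTTGTGATGATGTA, which matches the template at positions 110–131.
The product runs from position 36 to position 131, so its length is 131 − 36 + 1 = 96 bp.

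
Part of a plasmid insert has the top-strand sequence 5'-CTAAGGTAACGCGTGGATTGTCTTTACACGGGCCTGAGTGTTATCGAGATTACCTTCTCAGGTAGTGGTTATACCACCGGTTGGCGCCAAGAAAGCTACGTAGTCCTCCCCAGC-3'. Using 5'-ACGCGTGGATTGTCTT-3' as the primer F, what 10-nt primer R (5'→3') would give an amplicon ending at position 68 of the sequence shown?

5'-CCACTACCTG-3'

The forward primer binds at positions 9–24; the product's 3' end on the top strand is position 68.
The reverse primer anneals to the top strand over positions 59–68, i.e. to CAGGTAGTGG.
Its sequence written 5'→3' is the reverse complement: CCACTACCTG.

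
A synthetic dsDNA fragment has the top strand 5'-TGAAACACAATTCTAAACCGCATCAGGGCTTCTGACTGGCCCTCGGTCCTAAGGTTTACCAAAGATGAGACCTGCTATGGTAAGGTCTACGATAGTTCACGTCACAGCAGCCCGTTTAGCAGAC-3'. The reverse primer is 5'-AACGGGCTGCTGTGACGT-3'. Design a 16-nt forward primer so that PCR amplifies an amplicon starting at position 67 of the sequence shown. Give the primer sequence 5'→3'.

The reverse primer's reverse complement ACGTCACAGCAGCCCGTT matches the template at positions 99–116; the product starts at position 67.
The forward primer is identical to the top strand over positions 67–82: GAGACCTGCTATGGTA.

5'-GAGACCTGCTATGGTA-3'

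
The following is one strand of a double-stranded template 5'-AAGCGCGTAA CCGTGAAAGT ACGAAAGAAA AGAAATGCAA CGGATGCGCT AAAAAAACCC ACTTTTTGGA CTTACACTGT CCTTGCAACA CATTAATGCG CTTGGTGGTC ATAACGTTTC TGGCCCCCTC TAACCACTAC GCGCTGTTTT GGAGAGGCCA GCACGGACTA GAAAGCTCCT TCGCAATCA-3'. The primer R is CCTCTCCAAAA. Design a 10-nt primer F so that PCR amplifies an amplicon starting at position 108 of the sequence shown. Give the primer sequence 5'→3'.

5'-GTCATAACGT-3'

The reverse primer's reverse complement TTTTGGAGAGG matches the template at positions 147–157; the product starts at position 108.
The forward primer is identical to the top strand over positions 108–117: GTCATAACGT.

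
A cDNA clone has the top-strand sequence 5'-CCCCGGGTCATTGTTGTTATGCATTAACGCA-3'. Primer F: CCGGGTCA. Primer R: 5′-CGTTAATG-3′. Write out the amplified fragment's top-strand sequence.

5'-CCGGGTCATTGTTGTTATGCATTAACG-3'

Scanning the template, CCGGGTCA occurs at positions 3–10; this primer anneals to the bottom strand there with its 3' end pointing downstream.
Reverse complement of the reverse primer: CATTAACG. This occurs on the top strand at positions 22–29.
The product is the template from position 3 through 29 (27 bp).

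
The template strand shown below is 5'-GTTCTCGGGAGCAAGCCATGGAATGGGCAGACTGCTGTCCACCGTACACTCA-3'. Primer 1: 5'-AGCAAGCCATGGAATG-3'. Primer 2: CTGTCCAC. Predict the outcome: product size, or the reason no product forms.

No product — both primers anneal to the same strand and extend in the same direction.

Primer 1 (AGCAAGCCATGGAATG) matches the top strand at positions 10–25 (3' end points downstream).
Primer 2 (CTGTCCAC) also matches the top strand directly, at positions 35–42 — its reverse complement GTGGACAG is not present.
Both primers anneal to the bottom strand with 3' ends pointing the same way, so neither can prime synthesis back toward the other.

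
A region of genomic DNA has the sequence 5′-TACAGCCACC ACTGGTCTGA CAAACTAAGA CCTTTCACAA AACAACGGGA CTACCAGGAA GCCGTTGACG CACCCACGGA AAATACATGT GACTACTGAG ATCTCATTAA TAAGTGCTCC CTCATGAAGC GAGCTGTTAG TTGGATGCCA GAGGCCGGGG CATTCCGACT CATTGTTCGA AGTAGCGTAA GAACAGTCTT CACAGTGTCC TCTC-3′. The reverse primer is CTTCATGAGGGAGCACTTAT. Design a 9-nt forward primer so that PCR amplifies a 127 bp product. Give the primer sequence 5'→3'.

The reverse primer's reverse complement ATAAGTGCTCCCTCATGAAG matches the template at positions 110–129, so the product ends at position 129.
A 127 bp product then starts at position 129 − 127 + 1 = 3.
The forward primer is identical to the top strand there: CAGCCACCA.

5'-CAGCCACCA-3'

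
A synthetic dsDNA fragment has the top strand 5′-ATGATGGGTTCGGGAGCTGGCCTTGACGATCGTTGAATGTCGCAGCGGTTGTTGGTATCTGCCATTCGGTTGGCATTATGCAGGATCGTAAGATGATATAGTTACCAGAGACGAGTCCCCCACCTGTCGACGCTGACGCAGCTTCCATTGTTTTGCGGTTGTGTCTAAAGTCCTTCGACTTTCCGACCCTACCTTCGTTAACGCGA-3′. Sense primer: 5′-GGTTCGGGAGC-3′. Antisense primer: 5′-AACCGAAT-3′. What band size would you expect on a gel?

65 bp

Forward primer GGTTCGGGAGC is found on the top strand at positions 7–17.
Reverse complement of the reverse primer: ATTCGGTT. This occurs on the top strand at positions 64–71.
Product length = (reverse-primer end) − (forward-primer start) + 1 = 71 − 7 + 1 = 65 bp.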